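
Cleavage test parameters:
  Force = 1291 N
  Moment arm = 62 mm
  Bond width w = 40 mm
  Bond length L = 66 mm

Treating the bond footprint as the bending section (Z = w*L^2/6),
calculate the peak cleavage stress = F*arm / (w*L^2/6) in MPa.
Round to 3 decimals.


M = 1291 * 62 = 80042 N*mm
Z = 40 * 66^2 / 6 = 174240 / 6 mm^3
sigma = M / Z = 6 * 80042 / 174240 = 480252 / 174240
= 2.756 MPa

2.756


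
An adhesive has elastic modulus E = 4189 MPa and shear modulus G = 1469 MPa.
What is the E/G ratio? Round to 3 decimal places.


E/G = 4189 / 1469 = 2.852

2.852


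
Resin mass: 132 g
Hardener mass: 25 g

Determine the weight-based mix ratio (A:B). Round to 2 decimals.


Ratio = 132 / 25 = 5.28

5.28


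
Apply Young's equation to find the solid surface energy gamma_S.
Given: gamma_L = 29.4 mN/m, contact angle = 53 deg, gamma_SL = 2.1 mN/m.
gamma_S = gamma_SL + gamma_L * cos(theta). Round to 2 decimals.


theta_rad = 53 * pi/180 = 0.925025
gamma_S = 2.1 + 29.4 * cos(0.925025)
= 19.79 mN/m

19.79


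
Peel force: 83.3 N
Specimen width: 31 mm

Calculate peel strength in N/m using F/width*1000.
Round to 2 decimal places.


Peel strength = 83.3 / 31 * 1000 = 2687.10 N/m

2687.10


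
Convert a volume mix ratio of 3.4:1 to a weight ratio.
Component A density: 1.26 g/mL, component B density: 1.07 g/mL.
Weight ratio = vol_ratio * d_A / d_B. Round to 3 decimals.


= 3.4 * 1.26 / 1.07 = 4.004

4.004


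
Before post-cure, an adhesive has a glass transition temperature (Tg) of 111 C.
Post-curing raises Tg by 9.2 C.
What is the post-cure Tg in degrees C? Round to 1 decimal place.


Tg_post = Tg_base + delta_Tg
= 111 + 9.2
= 120.2 C

120.2


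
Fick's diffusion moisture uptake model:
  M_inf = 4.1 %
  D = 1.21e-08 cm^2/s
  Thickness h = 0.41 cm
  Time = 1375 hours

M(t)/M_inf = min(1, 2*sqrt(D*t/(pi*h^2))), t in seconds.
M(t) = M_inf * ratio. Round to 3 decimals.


t_sec = 1375 * 3600 = 4950000
ratio = 2*sqrt(1.21e-08*4950000/(pi*0.41^2))
= min(1, 0.673545)
= 0.673545
M(t) = 4.1 * 0.673545 = 2.762 %

2.762


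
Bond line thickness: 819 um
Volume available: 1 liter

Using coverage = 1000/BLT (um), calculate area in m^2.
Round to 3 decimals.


1 L = 1e6 mm^3, thickness = 819 um = 0.819 mm
Area = 1e6 / 0.819 mm^2 = (1e6 / 0.819) / 1e6 m^2 = 1000 / 819 m^2
= 1.221 m^2

1.221


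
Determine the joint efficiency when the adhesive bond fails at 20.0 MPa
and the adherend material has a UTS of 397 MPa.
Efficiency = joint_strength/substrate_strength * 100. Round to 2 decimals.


Joint efficiency = 20.0 / 397 * 100
= 5.04%

5.04


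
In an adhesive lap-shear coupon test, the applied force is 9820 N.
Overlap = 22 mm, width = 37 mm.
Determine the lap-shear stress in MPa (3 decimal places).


stress = F / (overlap * width)
= 9820 / (22 * 37)
= 12.064 MPa

12.064


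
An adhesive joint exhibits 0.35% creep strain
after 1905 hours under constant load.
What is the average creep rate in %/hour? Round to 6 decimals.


Creep rate = strain / time
= 0.35 / 1905
= 0.000184 %/h

0.000184


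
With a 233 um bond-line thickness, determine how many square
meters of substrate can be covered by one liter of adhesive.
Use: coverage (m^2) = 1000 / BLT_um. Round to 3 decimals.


Coverage = 1000 / 233 = 4.292 m^2

4.292


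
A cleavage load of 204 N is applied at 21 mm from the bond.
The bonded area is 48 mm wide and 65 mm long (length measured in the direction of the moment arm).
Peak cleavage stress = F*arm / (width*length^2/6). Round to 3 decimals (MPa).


Moment = 204 * 21 = 4284 N*mm
Section modulus = 48 * 4225 / 6 = 202800 / 6 mm^3
Stress = 4284 / (202800 / 6) = 25704 / 202800
= 0.127 MPa

0.127


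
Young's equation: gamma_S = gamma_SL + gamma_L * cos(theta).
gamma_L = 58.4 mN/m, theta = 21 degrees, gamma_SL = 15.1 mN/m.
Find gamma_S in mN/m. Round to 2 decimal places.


cos(21 deg) = 0.933580
gamma_S = 15.1 + 58.4 * 0.933580
= 69.62 mN/m

69.62


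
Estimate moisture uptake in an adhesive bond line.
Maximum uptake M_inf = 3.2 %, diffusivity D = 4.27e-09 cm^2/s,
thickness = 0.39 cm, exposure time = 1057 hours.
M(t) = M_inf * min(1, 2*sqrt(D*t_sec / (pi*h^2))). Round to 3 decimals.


Convert time: 1057 h = 3805200 s
ratio = min(1, 2*sqrt(4.27e-09*3805200/(pi*0.39^2)))
= 0.368802
M(t) = 3.2 * 0.368802 = 1.180%

1.180


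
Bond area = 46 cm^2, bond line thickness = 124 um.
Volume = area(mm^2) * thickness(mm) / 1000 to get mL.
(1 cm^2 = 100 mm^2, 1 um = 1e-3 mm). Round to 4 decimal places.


area_mm2 = 46 * 100 = 4600
blt_mm = 124 * 1e-3 = 0.124
vol_mm3 = 4600 * 0.124 = 570.4
vol_mL = 570.4 / 1000 = 0.5704 mL

0.5704


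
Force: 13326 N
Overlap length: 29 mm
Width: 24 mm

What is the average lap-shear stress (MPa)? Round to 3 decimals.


Average shear stress = F / (overlap * width)
= 13326 / (29 * 24)
= 19.147 MPa

19.147


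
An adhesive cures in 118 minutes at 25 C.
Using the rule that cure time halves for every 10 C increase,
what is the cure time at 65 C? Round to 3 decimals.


Factor = 2^((65 - 25) / 10) = 16.0000
Cure time = 118 / 16.0000
= 7.375 minutes

7.375


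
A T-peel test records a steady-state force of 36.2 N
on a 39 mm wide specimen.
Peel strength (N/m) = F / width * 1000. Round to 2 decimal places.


Peel strength = 36.2 / 39 * 1000
= 928.21 N/m

928.21


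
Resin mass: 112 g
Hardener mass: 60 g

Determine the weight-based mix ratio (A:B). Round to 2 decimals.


Ratio = 112 / 60 = 1.87

1.87


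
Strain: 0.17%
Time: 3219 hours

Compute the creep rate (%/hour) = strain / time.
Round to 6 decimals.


Creep rate = 0.17 / 3219
= 0.000053 %/h

0.000053


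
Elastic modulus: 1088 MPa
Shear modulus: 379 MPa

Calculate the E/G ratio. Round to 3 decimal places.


E / G = 1088 / 379 = 2.871

2.871


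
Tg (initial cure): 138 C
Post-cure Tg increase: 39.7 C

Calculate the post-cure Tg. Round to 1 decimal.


Post-cure Tg = 138 + 39.7 = 177.7 C

177.7


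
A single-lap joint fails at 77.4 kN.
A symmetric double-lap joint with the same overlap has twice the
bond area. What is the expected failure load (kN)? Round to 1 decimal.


Double-lap load = 2 * 77.4 = 154.8 kN

154.8


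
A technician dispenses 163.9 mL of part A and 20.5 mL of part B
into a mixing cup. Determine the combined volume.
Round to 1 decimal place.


Combined volume = 163.9 + 20.5
= 184.4 mL

184.4


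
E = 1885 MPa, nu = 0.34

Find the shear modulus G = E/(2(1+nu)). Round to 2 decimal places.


G = 1885 / (2 * 1.34)
= 703.36 MPa

703.36


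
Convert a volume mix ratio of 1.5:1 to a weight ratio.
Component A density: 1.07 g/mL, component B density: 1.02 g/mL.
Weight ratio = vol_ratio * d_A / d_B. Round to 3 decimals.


= 1.5 * 1.07 / 1.02 = 1.574

1.574


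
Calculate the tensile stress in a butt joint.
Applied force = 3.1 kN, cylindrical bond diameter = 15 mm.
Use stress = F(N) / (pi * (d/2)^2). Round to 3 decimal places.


A = pi * 7.5^2 = 176.7146 mm^2
sigma = 3100.0 / 176.7146 = 17.542 MPa

17.542


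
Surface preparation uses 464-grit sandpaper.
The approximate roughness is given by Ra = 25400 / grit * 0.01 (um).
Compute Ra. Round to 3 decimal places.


Ra = 25400 / 464 * 0.01
= 254 / 464
= 0.547 um

0.547


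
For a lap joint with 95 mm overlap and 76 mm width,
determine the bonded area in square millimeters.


Area = 95 * 76 = 7220 mm^2

7220


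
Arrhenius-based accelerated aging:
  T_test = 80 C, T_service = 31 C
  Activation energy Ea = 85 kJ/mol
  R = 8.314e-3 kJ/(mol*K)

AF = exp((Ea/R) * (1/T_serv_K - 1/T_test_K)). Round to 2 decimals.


T_test_K = 353.15, T_serv_K = 304.15
AF = exp((85/8.314e-3) * (1/304.15 - 1/353.15))
= 106.06

106.06


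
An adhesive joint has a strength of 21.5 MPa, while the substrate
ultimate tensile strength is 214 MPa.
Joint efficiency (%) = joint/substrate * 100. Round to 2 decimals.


Efficiency = 21.5 / 214 * 100
= 10.05%

10.05


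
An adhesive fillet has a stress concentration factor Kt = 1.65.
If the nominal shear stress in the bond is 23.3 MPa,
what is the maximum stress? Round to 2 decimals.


Max stress = 23.3 * 1.65 = 38.45 MPa

38.45


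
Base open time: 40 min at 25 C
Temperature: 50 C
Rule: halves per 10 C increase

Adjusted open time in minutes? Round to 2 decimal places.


Acceleration = 2^((50-25)/10) = 5.6569
Open time = 40 / 5.6569 = 7.07 min

7.07


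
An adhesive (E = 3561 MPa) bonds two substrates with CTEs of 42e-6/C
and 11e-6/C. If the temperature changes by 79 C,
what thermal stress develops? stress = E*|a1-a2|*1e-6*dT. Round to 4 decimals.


Stress = 3561 * |42 - 11| * 1e-6 * 79
= 8.7209 MPa

8.7209


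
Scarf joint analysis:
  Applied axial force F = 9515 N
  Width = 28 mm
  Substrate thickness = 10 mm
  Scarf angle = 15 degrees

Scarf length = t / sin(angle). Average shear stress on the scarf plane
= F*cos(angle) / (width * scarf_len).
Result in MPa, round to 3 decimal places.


Scarf length = 10 / sin(15 deg) = 38.6370 mm
cos(15 deg) = 0.965926
Shear = 9515 * 0.965926 / (28 * 38.6370)
= 8.496 MPa

8.496


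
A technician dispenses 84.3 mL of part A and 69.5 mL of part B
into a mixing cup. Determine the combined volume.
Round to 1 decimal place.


Combined volume = 84.3 + 69.5
= 153.8 mL

153.8


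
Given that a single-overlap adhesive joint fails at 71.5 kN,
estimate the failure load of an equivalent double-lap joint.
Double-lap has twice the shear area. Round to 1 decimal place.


Double-lap factor = 2
Expected load = 71.5 * 2 = 143.0 kN

143.0


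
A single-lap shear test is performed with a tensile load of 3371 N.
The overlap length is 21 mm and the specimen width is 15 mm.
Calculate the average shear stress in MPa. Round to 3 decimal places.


Shear stress = F / (overlap * width)
= 3371 / (21 * 15)
= 3371 / 315
= 10.702 MPa

10.702


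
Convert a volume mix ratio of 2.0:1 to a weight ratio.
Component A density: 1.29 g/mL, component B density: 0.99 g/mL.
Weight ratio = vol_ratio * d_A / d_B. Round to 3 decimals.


= 2.0 * 1.29 / 0.99 = 2.606

2.606


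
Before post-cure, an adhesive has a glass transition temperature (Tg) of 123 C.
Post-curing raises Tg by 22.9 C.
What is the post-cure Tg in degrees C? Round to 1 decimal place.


Tg_post = Tg_base + delta_Tg
= 123 + 22.9
= 145.9 C

145.9


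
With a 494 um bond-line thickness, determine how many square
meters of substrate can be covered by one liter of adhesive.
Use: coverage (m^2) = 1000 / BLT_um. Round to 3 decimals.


Coverage = 1000 / 494 = 2.024 m^2

2.024


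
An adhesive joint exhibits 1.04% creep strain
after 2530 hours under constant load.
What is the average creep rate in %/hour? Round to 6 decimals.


Creep rate = strain / time
= 1.04 / 2530
= 0.000411 %/h

0.000411


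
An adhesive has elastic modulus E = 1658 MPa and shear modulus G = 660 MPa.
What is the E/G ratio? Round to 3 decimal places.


E/G = 1658 / 660 = 2.512

2.512


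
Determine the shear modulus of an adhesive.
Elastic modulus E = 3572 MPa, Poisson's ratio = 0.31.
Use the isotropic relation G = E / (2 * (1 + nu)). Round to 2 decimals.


G = 3572 / (2*(1+0.31)) = 3572 / 2.62
= 1363.36 MPa

1363.36


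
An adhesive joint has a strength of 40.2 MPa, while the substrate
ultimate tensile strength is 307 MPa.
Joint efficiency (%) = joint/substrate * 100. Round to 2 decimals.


Efficiency = 40.2 / 307 * 100
= 13.09%

13.09


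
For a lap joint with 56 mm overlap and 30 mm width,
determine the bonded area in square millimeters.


Area = 56 * 30 = 1680 mm^2

1680


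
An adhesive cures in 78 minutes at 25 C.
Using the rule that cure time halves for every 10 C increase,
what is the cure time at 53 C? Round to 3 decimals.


Factor = 2^((53 - 25) / 10) = 6.9644
Cure time = 78 / 6.9644
= 11.200 minutes

11.200


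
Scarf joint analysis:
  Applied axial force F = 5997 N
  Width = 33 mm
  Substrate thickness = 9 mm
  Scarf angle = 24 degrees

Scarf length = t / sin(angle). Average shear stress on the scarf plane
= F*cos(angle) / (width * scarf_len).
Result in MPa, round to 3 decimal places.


Scarf length = 9 / sin(24 deg) = 22.1273 mm
cos(24 deg) = 0.913545
Shear = 5997 * 0.913545 / (33 * 22.1273)
= 7.503 MPa

7.503


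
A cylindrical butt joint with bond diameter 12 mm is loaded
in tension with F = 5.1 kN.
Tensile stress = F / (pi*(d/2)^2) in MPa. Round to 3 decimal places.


Area = pi * (12/2)^2 = 113.0973 mm^2
Stress = 5.1*1000 / 113.0973
= 45.094 MPa

45.094


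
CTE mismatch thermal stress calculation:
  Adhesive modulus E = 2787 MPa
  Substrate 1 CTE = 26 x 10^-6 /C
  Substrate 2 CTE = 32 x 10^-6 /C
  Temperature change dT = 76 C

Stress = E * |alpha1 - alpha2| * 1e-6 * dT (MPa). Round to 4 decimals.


delta_alpha = |26 - 32| = 6 x 10^-6/C
Stress = 2787 * 6e-6 * 76
= 1.2709 MPa

1.2709


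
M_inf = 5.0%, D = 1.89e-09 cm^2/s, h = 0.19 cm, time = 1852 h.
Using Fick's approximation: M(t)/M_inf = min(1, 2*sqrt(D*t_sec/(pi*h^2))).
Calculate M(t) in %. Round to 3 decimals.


t = 6667200 s
ratio = min(1, 2*sqrt(1.89e-09*6667200/(pi*0.0361)))
= 0.666660
M(t) = 5.0 * 0.666660 = 3.333%

3.333


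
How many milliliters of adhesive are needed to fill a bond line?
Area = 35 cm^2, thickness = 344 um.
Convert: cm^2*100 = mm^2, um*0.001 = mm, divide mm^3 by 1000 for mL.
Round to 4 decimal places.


= (35 * 100) * (344 * 0.001) / 1000
= 1.2040 mL

1.2040


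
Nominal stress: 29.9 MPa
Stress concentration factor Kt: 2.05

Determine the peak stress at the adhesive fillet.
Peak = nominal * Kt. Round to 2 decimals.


Peak stress = 29.9 * 2.05
= 61.30 MPa

61.30


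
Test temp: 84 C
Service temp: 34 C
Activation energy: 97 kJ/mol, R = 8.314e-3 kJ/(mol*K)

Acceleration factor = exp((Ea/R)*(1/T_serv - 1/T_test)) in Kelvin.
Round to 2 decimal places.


AF = exp((97/0.008314)*(1/307.15 - 1/357.15))
= 203.93

203.93


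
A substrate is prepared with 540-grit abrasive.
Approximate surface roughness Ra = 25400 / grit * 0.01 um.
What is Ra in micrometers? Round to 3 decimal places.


Ra = 25400 / 540 * 0.01 = 0.470 um

0.470


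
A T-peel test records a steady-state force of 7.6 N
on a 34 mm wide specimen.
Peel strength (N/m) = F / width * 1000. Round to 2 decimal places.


Peel strength = 7.6 / 34 * 1000
= 223.53 N/m

223.53


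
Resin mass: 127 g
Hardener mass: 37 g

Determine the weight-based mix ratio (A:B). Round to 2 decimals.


Ratio = 127 / 37 = 3.43

3.43


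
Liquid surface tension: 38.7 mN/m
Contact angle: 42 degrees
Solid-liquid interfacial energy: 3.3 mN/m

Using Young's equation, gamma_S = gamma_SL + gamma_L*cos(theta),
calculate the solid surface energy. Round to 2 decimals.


gamma_S = 3.3 + 38.7 * cos(42)
= 32.06 mN/m

32.06


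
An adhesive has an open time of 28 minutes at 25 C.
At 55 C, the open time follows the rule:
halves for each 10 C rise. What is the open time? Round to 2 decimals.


Factor = 2^((55-25)/10) = 8.0000
Open time = 28 / 8.0000 = 3.50 min

3.50


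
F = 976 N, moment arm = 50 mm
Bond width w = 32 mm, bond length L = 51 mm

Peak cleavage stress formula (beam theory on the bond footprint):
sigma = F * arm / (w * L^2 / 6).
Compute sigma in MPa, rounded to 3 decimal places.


sigma = (976 * 50) / (32 * 2601 / 6)
= 48800 * 6 / 83232
= 292800 / 83232
= 3.518 MPa

3.518


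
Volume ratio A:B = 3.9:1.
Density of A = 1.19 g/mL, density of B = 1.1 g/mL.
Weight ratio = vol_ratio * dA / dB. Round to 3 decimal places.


Wt ratio = 3.9 * 1.19 / 1.1
= 4.219

4.219


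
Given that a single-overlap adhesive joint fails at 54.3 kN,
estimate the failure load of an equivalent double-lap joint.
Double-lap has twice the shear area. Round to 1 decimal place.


Double-lap factor = 2
Expected load = 54.3 * 2 = 108.6 kN

108.6


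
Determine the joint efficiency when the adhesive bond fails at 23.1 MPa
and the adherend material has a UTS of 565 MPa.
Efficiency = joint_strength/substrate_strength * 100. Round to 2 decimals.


Joint efficiency = 23.1 / 565 * 100
= 4.09%

4.09


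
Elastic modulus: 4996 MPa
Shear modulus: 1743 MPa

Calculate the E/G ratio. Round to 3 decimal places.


E / G = 4996 / 1743 = 2.866

2.866


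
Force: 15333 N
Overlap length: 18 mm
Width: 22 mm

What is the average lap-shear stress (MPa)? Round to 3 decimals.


Average shear stress = F / (overlap * width)
= 15333 / (18 * 22)
= 38.720 MPa

38.720


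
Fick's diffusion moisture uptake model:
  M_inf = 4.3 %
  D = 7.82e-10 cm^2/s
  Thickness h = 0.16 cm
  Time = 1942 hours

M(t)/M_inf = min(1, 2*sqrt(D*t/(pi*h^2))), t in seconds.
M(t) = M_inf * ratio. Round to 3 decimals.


t_sec = 1942 * 3600 = 6991200
ratio = 2*sqrt(7.82e-10*6991200/(pi*0.16^2))
= min(1, 0.521452)
= 0.521452
M(t) = 4.3 * 0.521452 = 2.242 %

2.242


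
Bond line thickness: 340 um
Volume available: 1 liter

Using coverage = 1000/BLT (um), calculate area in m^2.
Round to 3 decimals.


1 L = 1e6 mm^3, thickness = 340 um = 0.34 mm
Area = 1e6 / 0.34 mm^2 = (1e6 / 0.34) / 1e6 m^2 = 1000 / 340 m^2
= 2.941 m^2

2.941


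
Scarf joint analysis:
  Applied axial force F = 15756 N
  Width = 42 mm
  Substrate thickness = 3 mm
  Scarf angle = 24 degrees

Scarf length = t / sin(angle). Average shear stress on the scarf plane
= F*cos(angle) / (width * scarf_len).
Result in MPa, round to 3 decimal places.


Scarf length = 3 / sin(24 deg) = 7.3758 mm
cos(24 deg) = 0.913545
Shear = 15756 * 0.913545 / (42 * 7.3758)
= 46.464 MPa

46.464


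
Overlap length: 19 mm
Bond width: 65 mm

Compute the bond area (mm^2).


Bond area = 19 * 65 = 1235 mm^2

1235


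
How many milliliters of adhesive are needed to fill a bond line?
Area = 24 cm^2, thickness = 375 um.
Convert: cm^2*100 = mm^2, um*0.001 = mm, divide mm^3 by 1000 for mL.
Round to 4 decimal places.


= (24 * 100) * (375 * 0.001) / 1000
= 0.9000 mL

0.9000


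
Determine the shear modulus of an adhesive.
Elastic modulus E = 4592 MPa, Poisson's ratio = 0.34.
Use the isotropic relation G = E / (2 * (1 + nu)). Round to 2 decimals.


G = 4592 / (2*(1+0.34)) = 4592 / 2.68
= 1713.43 MPa

1713.43


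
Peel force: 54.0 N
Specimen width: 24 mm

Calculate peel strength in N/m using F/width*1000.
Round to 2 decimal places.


Peel strength = 54.0 / 24 * 1000 = 2250.00 N/m

2250.00


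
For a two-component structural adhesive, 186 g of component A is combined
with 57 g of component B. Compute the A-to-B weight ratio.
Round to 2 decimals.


Weight ratio A:B = 186 / 57
= 3.26

3.26


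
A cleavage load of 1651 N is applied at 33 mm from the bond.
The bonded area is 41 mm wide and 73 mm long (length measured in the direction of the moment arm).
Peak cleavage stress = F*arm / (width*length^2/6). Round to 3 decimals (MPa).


Moment = 1651 * 33 = 54483 N*mm
Section modulus = 41 * 5329 / 6 = 218489 / 6 mm^3
Stress = 54483 / (218489 / 6) = 326898 / 218489
= 1.496 MPa

1.496


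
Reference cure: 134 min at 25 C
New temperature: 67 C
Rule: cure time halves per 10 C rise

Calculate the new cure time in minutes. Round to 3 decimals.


factor = 2^((67-25)/10) = 18.3792
t_new = 134 / 18.3792 = 7.291 min

7.291


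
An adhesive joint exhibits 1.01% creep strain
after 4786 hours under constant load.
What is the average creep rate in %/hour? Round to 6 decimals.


Creep rate = strain / time
= 1.01 / 4786
= 0.000211 %/h

0.000211


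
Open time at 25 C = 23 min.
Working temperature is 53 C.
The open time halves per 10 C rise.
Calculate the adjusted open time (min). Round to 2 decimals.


factor = 2^((53 - 25) / 10) = 6.9644
ot = 23 / 6.9644 = 3.30 min

3.30


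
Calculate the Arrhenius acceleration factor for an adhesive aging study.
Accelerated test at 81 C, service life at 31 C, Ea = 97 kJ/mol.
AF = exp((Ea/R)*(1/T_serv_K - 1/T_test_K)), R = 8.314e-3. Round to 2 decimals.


T_test = 354.15 K, T_serv = 304.15 K
Ea/R = 97 / 0.008314 = 11667.07
AF = exp(11667.07 * (1/304.15 - 1/354.15))
= 224.92

224.92


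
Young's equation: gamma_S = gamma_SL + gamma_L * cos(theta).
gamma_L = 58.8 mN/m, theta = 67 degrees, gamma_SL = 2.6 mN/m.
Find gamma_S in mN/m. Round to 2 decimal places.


cos(67 deg) = 0.390731
gamma_S = 2.6 + 58.8 * 0.390731
= 25.57 mN/m

25.57


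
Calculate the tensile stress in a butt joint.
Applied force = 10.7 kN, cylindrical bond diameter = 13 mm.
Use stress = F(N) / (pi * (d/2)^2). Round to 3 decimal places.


A = pi * 6.5^2 = 132.7323 mm^2
sigma = 10700.0 / 132.7323 = 80.613 MPa

80.613


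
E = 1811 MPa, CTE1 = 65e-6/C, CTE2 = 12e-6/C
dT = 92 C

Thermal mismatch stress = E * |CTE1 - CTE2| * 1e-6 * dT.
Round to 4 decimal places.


= 1811 * 53e-6 * 92
= 8.8304 MPa

8.8304


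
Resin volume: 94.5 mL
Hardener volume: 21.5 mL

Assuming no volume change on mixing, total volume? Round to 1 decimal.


V_total = 94.5 + 21.5 = 116.0 mL

116.0


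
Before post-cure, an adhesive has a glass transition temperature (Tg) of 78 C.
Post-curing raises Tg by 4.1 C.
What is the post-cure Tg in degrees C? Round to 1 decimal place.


Tg_post = Tg_base + delta_Tg
= 78 + 4.1
= 82.1 C

82.1


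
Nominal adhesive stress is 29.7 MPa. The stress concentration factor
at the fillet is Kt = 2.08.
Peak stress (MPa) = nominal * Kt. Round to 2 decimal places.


Peak = 29.7 * 2.08 = 61.78 MPa

61.78


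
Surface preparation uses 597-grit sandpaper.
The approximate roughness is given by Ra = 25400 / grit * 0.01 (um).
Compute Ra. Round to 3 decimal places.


Ra = 25400 / 597 * 0.01
= 254 / 597
= 0.425 um

0.425


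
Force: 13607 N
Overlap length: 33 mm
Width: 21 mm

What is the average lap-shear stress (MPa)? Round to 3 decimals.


Average shear stress = F / (overlap * width)
= 13607 / (33 * 21)
= 19.635 MPa

19.635


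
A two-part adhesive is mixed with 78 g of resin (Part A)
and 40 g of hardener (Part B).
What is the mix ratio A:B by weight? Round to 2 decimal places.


Mix ratio = mass_A / mass_B
= 78 / 40
= 1.95

1.95


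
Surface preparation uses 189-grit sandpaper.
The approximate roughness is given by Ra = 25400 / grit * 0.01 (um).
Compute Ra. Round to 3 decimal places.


Ra = 25400 / 189 * 0.01
= 254 / 189
= 1.344 um

1.344


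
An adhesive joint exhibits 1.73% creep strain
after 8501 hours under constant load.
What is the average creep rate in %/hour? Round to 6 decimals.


Creep rate = strain / time
= 1.73 / 8501
= 0.000204 %/h

0.000204


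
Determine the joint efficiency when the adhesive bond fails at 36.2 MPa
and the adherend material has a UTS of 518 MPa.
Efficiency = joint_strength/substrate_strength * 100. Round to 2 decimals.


Joint efficiency = 36.2 / 518 * 100
= 6.99%

6.99


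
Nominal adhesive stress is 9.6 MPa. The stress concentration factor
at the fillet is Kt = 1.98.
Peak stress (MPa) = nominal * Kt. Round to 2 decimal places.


Peak = 9.6 * 1.98 = 19.01 MPa

19.01


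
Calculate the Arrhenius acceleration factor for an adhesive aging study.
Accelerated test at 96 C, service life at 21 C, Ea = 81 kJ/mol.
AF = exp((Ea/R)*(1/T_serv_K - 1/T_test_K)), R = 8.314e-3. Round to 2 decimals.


T_test = 369.15 K, T_serv = 294.15 K
Ea/R = 81 / 0.008314 = 9742.60
AF = exp(9742.60 * (1/294.15 - 1/369.15))
= 836.49

836.49


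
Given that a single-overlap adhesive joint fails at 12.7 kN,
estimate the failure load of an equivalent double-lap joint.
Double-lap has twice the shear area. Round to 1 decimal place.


Double-lap factor = 2
Expected load = 12.7 * 2 = 25.4 kN

25.4


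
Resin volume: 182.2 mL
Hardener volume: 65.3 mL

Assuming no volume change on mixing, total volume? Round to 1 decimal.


V_total = 182.2 + 65.3 = 247.5 mL

247.5


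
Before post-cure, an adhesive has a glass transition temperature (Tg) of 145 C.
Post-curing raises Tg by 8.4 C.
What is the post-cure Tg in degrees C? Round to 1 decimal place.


Tg_post = Tg_base + delta_Tg
= 145 + 8.4
= 153.4 C

153.4


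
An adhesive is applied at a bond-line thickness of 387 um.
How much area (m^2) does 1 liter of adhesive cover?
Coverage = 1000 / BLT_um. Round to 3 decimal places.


Coverage = 1000 / 387 = 2.584 m^2

2.584


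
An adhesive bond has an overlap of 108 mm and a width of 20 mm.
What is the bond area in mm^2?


Bond area = overlap * width
= 108 * 20
= 2160 mm^2

2160


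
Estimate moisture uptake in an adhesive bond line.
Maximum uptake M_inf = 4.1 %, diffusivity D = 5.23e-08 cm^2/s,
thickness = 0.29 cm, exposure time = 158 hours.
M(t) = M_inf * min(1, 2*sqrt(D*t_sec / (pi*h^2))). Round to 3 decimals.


Convert time: 158 h = 568800 s
ratio = min(1, 2*sqrt(5.23e-08*568800/(pi*0.29^2)))
= 0.671101
M(t) = 4.1 * 0.671101 = 2.752%

2.752


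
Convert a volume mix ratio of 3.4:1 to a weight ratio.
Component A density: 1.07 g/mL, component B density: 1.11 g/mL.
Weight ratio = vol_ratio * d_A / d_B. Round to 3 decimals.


= 3.4 * 1.07 / 1.11 = 3.277

3.277


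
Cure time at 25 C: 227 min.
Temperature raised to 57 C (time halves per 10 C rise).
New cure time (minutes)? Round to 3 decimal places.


Acceleration factor = 2^(32/10) = 9.1896
New time = 227 / 9.1896 = 24.702 min

24.702


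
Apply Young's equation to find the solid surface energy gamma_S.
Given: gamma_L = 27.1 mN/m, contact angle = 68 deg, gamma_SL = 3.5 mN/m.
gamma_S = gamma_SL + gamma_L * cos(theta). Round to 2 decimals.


theta_rad = 68 * pi/180 = 1.186824
gamma_S = 3.5 + 27.1 * cos(1.186824)
= 13.65 mN/m

13.65


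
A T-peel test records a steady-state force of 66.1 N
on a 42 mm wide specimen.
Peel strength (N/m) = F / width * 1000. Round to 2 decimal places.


Peel strength = 66.1 / 42 * 1000
= 1573.81 N/m

1573.81


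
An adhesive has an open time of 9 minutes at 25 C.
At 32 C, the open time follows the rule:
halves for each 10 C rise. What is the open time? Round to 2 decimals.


Factor = 2^((32-25)/10) = 1.6245
Open time = 9 / 1.6245 = 5.54 min

5.54


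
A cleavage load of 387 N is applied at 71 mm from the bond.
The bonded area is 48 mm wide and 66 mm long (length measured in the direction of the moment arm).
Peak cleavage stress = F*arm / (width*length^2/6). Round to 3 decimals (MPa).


Moment = 387 * 71 = 27477 N*mm
Section modulus = 48 * 4356 / 6 = 209088 / 6 mm^3
Stress = 27477 / (209088 / 6) = 164862 / 209088
= 0.788 MPa

0.788


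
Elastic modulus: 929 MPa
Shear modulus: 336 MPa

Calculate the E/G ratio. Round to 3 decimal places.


E / G = 929 / 336 = 2.765

2.765


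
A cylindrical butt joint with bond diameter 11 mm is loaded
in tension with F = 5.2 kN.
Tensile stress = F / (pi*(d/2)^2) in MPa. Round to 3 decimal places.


Area = pi * (11/2)^2 = 95.0332 mm^2
Stress = 5.2*1000 / 95.0332
= 54.718 MPa

54.718


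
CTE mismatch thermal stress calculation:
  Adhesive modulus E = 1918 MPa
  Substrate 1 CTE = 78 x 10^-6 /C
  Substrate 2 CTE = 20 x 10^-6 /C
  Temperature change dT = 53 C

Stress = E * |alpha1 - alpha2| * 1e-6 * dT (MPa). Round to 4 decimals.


delta_alpha = |78 - 20| = 58 x 10^-6/C
Stress = 1918 * 58e-6 * 53
= 5.8959 MPa

5.8959


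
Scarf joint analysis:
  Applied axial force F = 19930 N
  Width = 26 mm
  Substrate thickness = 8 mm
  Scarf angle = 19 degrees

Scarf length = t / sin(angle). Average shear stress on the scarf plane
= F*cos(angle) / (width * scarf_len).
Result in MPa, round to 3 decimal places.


Scarf length = 8 / sin(19 deg) = 24.5724 mm
cos(19 deg) = 0.945519
Shear = 19930 * 0.945519 / (26 * 24.5724)
= 29.496 MPa

29.496


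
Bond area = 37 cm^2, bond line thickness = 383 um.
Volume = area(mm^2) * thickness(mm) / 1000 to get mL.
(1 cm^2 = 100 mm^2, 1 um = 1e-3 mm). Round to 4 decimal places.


area_mm2 = 37 * 100 = 3700
blt_mm = 383 * 1e-3 = 0.383
vol_mm3 = 3700 * 0.383 = 1417.1
vol_mL = 1417.1 / 1000 = 1.4171 mL

1.4171


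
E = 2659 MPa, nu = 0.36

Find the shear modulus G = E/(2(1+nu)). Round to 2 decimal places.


G = 2659 / (2 * 1.36)
= 977.57 MPa

977.57


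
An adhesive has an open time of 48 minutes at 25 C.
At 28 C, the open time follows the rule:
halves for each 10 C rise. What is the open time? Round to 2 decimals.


Factor = 2^((28-25)/10) = 1.2311
Open time = 48 / 1.2311 = 38.99 min

38.99


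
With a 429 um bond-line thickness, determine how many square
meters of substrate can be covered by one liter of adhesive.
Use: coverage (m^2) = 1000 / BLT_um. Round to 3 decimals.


Coverage = 1000 / 429 = 2.331 m^2

2.331


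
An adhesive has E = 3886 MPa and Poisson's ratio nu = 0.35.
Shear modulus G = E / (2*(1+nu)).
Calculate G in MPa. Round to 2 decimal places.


G = 3886 / (2*(1+0.35))
= 3886 / 2.70
= 1439.26 MPa

1439.26


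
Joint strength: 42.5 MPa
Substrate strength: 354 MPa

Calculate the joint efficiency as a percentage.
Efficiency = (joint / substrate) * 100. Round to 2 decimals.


Efficiency = (42.5 / 354) * 100 = 12.01%

12.01


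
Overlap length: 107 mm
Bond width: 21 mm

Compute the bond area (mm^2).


Bond area = 107 * 21 = 2247 mm^2

2247


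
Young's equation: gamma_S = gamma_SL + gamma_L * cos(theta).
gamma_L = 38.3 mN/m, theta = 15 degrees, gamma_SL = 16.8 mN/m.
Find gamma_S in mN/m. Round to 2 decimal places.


cos(15 deg) = 0.965926
gamma_S = 16.8 + 38.3 * 0.965926
= 53.79 mN/m

53.79


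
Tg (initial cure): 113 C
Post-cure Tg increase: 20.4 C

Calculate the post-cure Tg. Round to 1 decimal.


Post-cure Tg = 113 + 20.4 = 133.4 C

133.4


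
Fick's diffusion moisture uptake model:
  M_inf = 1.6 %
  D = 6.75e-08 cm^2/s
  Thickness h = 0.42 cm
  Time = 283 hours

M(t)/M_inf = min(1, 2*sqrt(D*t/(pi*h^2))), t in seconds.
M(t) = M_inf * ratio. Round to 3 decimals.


t_sec = 283 * 3600 = 1018800
ratio = 2*sqrt(6.75e-08*1018800/(pi*0.42^2))
= min(1, 0.704534)
= 0.704534
M(t) = 1.6 * 0.704534 = 1.127 %

1.127


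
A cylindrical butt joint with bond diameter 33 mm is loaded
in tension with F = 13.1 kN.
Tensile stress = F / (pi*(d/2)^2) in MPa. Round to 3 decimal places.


Area = pi * (33/2)^2 = 855.2986 mm^2
Stress = 13.1*1000 / 855.2986
= 15.316 MPa

15.316


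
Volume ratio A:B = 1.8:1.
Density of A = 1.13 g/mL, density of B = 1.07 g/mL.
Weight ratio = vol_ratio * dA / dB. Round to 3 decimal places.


Wt ratio = 1.8 * 1.13 / 1.07
= 1.901

1.901


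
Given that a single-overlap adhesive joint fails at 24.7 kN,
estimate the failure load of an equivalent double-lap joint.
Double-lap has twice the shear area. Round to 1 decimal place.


Double-lap factor = 2
Expected load = 24.7 * 2 = 49.4 kN

49.4


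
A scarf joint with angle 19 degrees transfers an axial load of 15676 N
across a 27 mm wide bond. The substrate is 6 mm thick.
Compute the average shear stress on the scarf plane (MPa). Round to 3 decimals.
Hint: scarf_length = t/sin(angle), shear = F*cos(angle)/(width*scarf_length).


scarf_length = 6 / sin(19 deg) = 18.4293 mm
cos(19 deg) = 0.945519
shear stress = 15676 * 0.945519 / (27 * 18.4293)
= 29.787 MPa

29.787


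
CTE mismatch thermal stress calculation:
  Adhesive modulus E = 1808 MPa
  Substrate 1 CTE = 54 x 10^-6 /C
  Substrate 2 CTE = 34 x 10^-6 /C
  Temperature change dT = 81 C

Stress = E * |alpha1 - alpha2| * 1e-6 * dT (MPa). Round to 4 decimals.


delta_alpha = |54 - 34| = 20 x 10^-6/C
Stress = 1808 * 20e-6 * 81
= 2.9290 MPa

2.9290


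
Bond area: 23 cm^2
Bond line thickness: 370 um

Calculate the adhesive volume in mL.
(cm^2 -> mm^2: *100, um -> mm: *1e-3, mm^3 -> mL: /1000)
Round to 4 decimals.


V = 23*100 * 370*1e-3 / 1000
= 0.8510 mL

0.8510


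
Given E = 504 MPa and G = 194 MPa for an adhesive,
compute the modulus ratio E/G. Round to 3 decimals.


E/G ratio = 504 / 194 = 2.598

2.598


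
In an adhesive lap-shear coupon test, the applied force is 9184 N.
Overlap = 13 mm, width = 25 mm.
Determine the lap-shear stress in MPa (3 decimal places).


stress = F / (overlap * width)
= 9184 / (13 * 25)
= 28.258 MPa

28.258


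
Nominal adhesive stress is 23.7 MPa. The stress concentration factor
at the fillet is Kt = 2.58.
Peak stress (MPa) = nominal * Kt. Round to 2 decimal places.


Peak = 23.7 * 2.58 = 61.15 MPa

61.15


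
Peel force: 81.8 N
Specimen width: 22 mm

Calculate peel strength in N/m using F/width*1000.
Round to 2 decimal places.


Peel strength = 81.8 / 22 * 1000 = 3718.18 N/m

3718.18


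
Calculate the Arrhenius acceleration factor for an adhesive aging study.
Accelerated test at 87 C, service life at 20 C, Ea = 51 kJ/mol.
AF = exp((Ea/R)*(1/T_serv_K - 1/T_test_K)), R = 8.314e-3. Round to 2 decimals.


T_test = 360.15 K, T_serv = 293.15 K
Ea/R = 51 / 0.008314 = 6134.23
AF = exp(6134.23 * (1/293.15 - 1/360.15))
= 49.05

49.05


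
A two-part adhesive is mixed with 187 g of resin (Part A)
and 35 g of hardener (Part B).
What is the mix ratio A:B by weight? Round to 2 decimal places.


Mix ratio = mass_A / mass_B
= 187 / 35
= 5.34

5.34


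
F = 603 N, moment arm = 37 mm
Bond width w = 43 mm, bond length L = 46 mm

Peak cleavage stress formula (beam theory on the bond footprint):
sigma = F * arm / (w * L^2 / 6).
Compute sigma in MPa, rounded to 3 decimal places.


sigma = (603 * 37) / (43 * 2116 / 6)
= 22311 * 6 / 90988
= 133866 / 90988
= 1.471 MPa

1.471


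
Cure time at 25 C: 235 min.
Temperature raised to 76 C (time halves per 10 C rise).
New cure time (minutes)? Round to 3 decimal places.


Acceleration factor = 2^(51/10) = 34.2968
New time = 235 / 34.2968 = 6.852 min

6.852


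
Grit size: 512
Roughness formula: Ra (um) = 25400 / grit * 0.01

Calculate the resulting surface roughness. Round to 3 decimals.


Ra = 25400 / 512 * 0.01
= 0.496 um

0.496


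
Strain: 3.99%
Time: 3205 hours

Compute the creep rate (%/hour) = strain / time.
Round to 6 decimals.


Creep rate = 3.99 / 3205
= 0.001245 %/h

0.001245


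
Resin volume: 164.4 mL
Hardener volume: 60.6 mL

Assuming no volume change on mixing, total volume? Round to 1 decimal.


V_total = 164.4 + 60.6 = 225.0 mL

225.0


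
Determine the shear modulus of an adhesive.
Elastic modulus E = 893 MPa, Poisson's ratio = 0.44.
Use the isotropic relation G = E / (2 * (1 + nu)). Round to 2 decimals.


G = 893 / (2*(1+0.44)) = 893 / 2.88
= 310.07 MPa

310.07


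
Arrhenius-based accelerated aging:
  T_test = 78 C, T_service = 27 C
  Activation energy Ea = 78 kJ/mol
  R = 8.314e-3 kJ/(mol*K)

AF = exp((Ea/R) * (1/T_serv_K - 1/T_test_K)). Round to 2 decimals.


T_test_K = 351.15, T_serv_K = 300.15
AF = exp((78/8.314e-3) * (1/300.15 - 1/351.15))
= 93.66

93.66


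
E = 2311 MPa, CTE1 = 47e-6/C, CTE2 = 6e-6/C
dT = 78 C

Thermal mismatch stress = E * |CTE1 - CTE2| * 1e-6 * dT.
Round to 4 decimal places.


= 2311 * 41e-6 * 78
= 7.3906 MPa

7.3906


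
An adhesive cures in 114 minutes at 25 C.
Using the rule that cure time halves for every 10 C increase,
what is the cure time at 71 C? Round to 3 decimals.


Factor = 2^((71 - 25) / 10) = 24.2515
Cure time = 114 / 24.2515
= 4.701 minutes

4.701


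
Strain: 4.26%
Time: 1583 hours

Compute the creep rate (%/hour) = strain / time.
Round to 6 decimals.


Creep rate = 4.26 / 1583
= 0.002691 %/h

0.002691


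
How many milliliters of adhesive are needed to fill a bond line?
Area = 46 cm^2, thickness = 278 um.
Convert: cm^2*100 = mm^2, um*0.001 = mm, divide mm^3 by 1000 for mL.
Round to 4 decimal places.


= (46 * 100) * (278 * 0.001) / 1000
= 1.2788 mL

1.2788


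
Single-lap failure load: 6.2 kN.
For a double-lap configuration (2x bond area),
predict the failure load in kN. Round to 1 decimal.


Failure load = 6.2 * 2 = 12.4 kN

12.4


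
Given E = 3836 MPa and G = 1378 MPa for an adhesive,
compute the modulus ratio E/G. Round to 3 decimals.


E/G ratio = 3836 / 1378 = 2.784

2.784


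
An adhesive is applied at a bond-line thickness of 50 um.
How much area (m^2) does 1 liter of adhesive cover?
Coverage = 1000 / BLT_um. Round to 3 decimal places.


Coverage = 1000 / 50 = 20.000 m^2

20.000


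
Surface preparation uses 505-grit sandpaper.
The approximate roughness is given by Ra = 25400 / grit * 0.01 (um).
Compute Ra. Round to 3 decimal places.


Ra = 25400 / 505 * 0.01
= 254 / 505
= 0.503 um

0.503


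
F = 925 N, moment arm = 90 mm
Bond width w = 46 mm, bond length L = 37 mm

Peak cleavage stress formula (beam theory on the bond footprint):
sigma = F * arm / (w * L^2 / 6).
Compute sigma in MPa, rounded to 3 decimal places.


sigma = (925 * 90) / (46 * 1369 / 6)
= 83250 * 6 / 62974
= 499500 / 62974
= 7.932 MPa

7.932


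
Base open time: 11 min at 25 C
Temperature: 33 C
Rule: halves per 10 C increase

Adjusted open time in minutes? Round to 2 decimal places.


Acceleration = 2^((33-25)/10) = 1.7411
Open time = 11 / 1.7411 = 6.32 min

6.32


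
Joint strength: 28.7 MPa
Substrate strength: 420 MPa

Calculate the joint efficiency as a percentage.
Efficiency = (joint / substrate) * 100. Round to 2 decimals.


Efficiency = (28.7 / 420) * 100 = 6.83%

6.83


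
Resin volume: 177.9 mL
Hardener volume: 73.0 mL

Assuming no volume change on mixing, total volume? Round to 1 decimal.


V_total = 177.9 + 73.0 = 250.9 mL

250.9


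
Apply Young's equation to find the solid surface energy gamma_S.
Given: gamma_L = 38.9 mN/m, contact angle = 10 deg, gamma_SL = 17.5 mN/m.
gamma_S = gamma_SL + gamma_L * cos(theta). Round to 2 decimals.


theta_rad = 10 * pi/180 = 0.174533
gamma_S = 17.5 + 38.9 * cos(0.174533)
= 55.81 mN/m

55.81


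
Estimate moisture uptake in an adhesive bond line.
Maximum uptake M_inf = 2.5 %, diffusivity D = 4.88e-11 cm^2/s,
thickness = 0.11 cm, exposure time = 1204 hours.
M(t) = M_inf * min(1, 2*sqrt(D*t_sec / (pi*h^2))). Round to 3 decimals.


Convert time: 1204 h = 4334400 s
ratio = min(1, 2*sqrt(4.88e-11*4334400/(pi*0.11^2)))
= 0.149189
M(t) = 2.5 * 0.149189 = 0.373%

0.373


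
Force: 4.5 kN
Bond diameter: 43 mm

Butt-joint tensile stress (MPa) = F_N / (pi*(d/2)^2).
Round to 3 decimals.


F_N = 4.5 * 1000 = 4500.0 N
A = pi*(21.5)^2 = 1452.2012 mm^2
stress = 4500.0 / 1452.2012 = 3.099 MPa

3.099


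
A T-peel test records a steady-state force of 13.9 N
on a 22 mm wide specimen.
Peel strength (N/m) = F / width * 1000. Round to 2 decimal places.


Peel strength = 13.9 / 22 * 1000
= 631.82 N/m

631.82


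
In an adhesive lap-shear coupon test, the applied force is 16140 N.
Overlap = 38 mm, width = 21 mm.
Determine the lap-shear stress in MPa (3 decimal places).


stress = F / (overlap * width)
= 16140 / (38 * 21)
= 20.226 MPa

20.226


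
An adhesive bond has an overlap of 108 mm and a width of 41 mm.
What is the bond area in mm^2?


Bond area = overlap * width
= 108 * 41
= 4428 mm^2

4428


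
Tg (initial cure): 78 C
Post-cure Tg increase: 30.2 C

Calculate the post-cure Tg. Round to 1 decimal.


Post-cure Tg = 78 + 30.2 = 108.2 C

108.2


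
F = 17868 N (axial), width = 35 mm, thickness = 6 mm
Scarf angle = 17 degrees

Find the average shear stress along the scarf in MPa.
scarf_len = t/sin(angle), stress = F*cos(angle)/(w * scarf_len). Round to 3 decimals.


scarf_len = 6/sin(17 deg) = 20.5218
cos(17 deg) = 0.956305
stress = 17868*0.956305/(35*20.5218) = 23.790 MPa

23.790


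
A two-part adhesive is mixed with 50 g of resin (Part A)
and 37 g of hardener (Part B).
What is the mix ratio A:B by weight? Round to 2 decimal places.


Mix ratio = mass_A / mass_B
= 50 / 37
= 1.35

1.35


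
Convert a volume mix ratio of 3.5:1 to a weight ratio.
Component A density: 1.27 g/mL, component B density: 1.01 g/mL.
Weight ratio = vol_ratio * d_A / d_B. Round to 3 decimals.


= 3.5 * 1.27 / 1.01 = 4.401

4.401


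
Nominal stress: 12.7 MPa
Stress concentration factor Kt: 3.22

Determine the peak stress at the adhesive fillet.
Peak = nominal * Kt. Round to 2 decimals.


Peak stress = 12.7 * 3.22
= 40.89 MPa

40.89
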